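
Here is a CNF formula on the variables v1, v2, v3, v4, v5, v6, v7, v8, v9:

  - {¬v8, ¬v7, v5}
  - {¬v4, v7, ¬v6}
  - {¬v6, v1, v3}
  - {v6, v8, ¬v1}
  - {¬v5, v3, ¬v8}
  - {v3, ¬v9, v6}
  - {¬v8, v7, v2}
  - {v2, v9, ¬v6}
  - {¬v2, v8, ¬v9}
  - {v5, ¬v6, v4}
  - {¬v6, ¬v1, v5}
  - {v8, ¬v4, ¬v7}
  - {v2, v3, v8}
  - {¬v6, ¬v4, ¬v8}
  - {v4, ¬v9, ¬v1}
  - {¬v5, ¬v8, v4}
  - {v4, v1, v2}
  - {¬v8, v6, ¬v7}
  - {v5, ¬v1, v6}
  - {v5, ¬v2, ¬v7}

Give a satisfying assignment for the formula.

v1=1, v2=1, v3=0, v4=0, v5=1, v6=1, v7=0, v8=0, v9=0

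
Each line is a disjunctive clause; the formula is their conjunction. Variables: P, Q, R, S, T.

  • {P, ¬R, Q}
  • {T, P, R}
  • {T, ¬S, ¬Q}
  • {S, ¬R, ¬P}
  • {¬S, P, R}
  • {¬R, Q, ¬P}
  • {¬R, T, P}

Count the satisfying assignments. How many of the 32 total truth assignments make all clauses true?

Split on P, then R.
  P=T, R=T: remaining (Q,S,T) ∈ {(T,T,T)} — 1.
  P=T, R=F: 7 of the 8 assignments to (Q,S,T) work.
  P=F, R=T: remaining (Q,S,T) ∈ {(T,F,T); (T,T,T)} — 2.
  P=F, R=F: remaining (Q,S,T) ∈ {(F,F,T); (T,F,T)} — 2.
Total: 1 + 7 + 2 + 2 = 12.

12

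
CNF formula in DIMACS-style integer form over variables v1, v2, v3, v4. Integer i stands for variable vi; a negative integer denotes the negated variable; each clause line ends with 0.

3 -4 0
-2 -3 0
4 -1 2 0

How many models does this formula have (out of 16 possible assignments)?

Satisfying assignments:
  v1=F v2=F v3=F v4=F
  v1=F v2=F v3=T v4=F
  v1=F v2=F v3=T v4=T
  v1=F v2=T v3=F v4=F
  v1=T v2=F v3=T v4=T
  v1=T v2=T v3=F v4=F
That's 6 in total.

6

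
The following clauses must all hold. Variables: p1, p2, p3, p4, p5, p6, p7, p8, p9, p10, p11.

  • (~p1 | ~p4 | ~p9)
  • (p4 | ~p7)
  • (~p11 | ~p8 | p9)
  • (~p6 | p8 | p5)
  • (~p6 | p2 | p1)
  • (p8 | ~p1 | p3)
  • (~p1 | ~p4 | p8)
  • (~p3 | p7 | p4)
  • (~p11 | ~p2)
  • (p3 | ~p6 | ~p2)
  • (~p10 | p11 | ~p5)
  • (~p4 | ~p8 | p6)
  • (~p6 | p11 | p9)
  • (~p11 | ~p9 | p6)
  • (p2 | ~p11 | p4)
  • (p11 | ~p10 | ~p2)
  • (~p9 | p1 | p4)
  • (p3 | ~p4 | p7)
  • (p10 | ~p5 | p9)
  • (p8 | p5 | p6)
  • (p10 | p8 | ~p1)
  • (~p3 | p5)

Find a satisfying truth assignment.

p1=F  p2=F  p3=F  p4=F  p5=F  p6=F  p7=F  p8=T  p9=F  p10=F  p11=F

Branch on p1: take p1 = False.
Set p2 = False and propagate.
  then p6 is forced to False.
Set p3 = False and propagate.
The remaining clauses are satisfied by p4 = False, p5 = False, p7 = False, p8 = True, p9 = False, p10 = False, p11 = False.
Every clause has at least one true literal under this assignment.
Check each clause:
  1. (~p1 | ~p4 | ~p9) — ~p4 is true.
  2. (p4 | ~p7) — ~p7 is true.
  3. (~p11 | p9 | ~p8) — ~p11 is true.
  4. (~p6 | p5 | p8) — p8 is true.
  5. (p1 | p2 | ~p6) — ~p6 is true.
  6. (p3 | p8 | ~p1) — p8 is true.
  7. (~p1 | ~p4 | p8) — p8 is true.
  8. (p7 | ~p3 | p4) — ~p3 is true.
  9. (~p11 | ~p2) — ~p11 is true.
  10. (~p2 | ~p6 | p3) — ~p6 is true.
  11. (~p5 | p11 | ~p10) — ~p10 is true.
  12. (p6 | ~p8 | ~p4) — ~p4 is true.
  13. (~p6 | p11 | p9) — ~p6 is true.
  14. (~p11 | p6 | ~p9) — ~p11 is true.
  15. (~p11 | p4 | p2) — ~p11 is true.
  16. (~p2 | ~p10 | p11) — ~p10 is true.
  17. (~p9 | p4 | p1) — ~p9 is true.
  18. (~p4 | p7 | p3) — ~p4 is true.
  19. (~p5 | p10 | p9) — ~p5 is true.
  20. (p8 | p6 | p5) — p8 is true.
  21. (p8 | ~p1 | p10) — p8 is true.
  22. (p5 | ~p3) — ~p3 is true.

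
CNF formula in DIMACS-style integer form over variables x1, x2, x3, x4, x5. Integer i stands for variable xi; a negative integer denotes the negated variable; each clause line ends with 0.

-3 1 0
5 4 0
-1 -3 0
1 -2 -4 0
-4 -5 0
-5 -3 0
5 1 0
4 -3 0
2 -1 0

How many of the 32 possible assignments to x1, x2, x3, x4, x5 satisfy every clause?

4

The models are:
  x1=0 x2=0 x3=0 x4=0 x5=1
  x1=0 x2=1 x3=0 x4=0 x5=1
  x1=1 x2=1 x3=0 x4=0 x5=1
  x1=1 x2=1 x3=0 x4=1 x5=0
That's 4 in total.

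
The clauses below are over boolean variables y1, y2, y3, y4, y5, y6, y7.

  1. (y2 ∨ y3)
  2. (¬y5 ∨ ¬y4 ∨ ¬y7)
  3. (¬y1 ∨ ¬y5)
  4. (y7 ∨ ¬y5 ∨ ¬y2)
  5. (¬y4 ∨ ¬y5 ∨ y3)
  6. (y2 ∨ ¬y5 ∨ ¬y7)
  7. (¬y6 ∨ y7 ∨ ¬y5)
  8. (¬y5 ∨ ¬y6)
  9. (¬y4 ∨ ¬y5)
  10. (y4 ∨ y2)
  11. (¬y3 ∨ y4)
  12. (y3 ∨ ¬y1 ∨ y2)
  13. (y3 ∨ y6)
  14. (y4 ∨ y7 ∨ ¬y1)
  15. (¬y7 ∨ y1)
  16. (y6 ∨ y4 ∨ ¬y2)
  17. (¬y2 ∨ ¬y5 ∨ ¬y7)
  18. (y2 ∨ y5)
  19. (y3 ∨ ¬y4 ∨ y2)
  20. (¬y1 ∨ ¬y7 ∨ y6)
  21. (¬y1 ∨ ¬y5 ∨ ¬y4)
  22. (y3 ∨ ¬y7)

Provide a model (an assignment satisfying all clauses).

y1=True  y2=True  y3=False  y4=True  y5=False  y6=True  y7=False

Check each clause:
  1. (y3 ∨ y2) — y2 is true.
  2. (¬y4 ∨ ¬y7 ∨ ¬y5) — ¬y7 is true.
  3. (¬y1 ∨ ¬y5) — ¬y5 is true.
  4. (¬y2 ∨ y7 ∨ ¬y5) — ¬y5 is true.
  5. (¬y4 ∨ ¬y5 ∨ y3) — ¬y5 is true.
  6. (¬y7 ∨ y2 ∨ ¬y5) — ¬y7 is true.
  7. (¬y5 ∨ y7 ∨ ¬y6) — ¬y5 is true.
  8. (¬y5 ∨ ¬y6) — ¬y5 is true.
  9. (¬y5 ∨ ¬y4) — ¬y5 is true.
  10. (y2 ∨ y4) — y2 is true.
  11. (y4 ∨ ¬y3) — y4 is true.
  12. (y3 ∨ ¬y1 ∨ y2) — y2 is true.
  13. (y3 ∨ y6) — y6 is true.
  14. (y4 ∨ y7 ∨ ¬y1) — y4 is true.
  15. (y1 ∨ ¬y7) — ¬y7 is true.
  16. (y4 ∨ ¬y2 ∨ y6) — y4 is true.
  17. (¬y5 ∨ ¬y7 ∨ ¬y2) — ¬y7 is true.
  18. (y2 ∨ y5) — y2 is true.
  19. (¬y4 ∨ y3 ∨ y2) — y2 is true.
  20. (¬y7 ∨ y6 ∨ ¬y1) — ¬y7 is true.
  21. (¬y4 ∨ ¬y5 ∨ ¬y1) — ¬y5 is true.
  22. (y3 ∨ ¬y7) — ¬y7 is true.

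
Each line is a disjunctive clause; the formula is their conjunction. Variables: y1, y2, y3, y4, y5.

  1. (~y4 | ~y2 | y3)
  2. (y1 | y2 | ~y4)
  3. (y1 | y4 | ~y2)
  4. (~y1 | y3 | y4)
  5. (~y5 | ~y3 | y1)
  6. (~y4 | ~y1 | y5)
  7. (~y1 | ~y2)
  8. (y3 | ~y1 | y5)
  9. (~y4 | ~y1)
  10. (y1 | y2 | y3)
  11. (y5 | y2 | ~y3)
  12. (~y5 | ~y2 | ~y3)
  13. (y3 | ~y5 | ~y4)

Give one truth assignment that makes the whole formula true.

y1=0, y2=1, y3=1, y4=1, y5=0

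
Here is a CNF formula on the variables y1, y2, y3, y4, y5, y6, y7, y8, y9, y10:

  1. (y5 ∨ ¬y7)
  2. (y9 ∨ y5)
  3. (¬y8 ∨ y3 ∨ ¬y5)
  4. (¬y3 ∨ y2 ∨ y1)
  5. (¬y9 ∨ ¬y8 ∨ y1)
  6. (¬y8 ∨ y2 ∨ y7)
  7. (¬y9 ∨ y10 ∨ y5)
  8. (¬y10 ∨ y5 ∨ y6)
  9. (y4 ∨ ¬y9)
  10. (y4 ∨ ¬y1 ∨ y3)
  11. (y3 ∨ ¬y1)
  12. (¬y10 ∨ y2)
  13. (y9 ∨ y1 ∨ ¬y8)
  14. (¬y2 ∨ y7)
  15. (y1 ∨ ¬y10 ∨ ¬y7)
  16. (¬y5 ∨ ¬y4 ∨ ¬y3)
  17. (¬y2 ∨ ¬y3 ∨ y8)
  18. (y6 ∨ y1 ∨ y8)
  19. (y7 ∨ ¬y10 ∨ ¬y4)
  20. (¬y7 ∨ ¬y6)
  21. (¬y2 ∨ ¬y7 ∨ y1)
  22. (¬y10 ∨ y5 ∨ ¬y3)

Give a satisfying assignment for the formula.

y1=True, y2=False, y3=True, y4=False, y5=True, y6=False, y7=False, y8=False, y9=False, y10=False

Check each clause:
  1. (¬y7 ∨ y5) — ¬y7 is true.
  2. (y5 ∨ y9) — y5 is true.
  3. (¬y5 ∨ ¬y8 ∨ y3) — ¬y8 is true.
  4. (¬y3 ∨ y2 ∨ y1) — y1 is true.
  5. (y1 ∨ ¬y9 ∨ ¬y8) — ¬y8 is true.
  6. (y2 ∨ ¬y8 ∨ y7) — ¬y8 is true.
  7. (¬y9 ∨ y5 ∨ y10) — y5 is true.
  8. (¬y10 ∨ y5 ∨ y6) — y5 is true.
  9. (y4 ∨ ¬y9) — ¬y9 is true.
  10. (y3 ∨ y4 ∨ ¬y1) — y3 is true.
  11. (y3 ∨ ¬y1) — y3 is true.
  12. (y2 ∨ ¬y10) — ¬y10 is true.
  13. (¬y8 ∨ y9 ∨ y1) — ¬y8 is true.
  14. (¬y2 ∨ y7) — ¬y2 is true.
  15. (¬y7 ∨ ¬y10 ∨ y1) — ¬y7 is true.
  16. (¬y5 ∨ ¬y3 ∨ ¬y4) — ¬y4 is true.
  17. (y8 ∨ ¬y3 ∨ ¬y2) — ¬y2 is true.
  18. (y1 ∨ y6 ∨ y8) — y1 is true.
  19. (¬y10 ∨ ¬y4 ∨ y7) — ¬y4 is true.
  20. (¬y6 ∨ ¬y7) — ¬y7 is true.
  21. (¬y7 ∨ ¬y2 ∨ y1) — y1 is true.
  22. (¬y3 ∨ y5 ∨ ¬y10) — y5 is true.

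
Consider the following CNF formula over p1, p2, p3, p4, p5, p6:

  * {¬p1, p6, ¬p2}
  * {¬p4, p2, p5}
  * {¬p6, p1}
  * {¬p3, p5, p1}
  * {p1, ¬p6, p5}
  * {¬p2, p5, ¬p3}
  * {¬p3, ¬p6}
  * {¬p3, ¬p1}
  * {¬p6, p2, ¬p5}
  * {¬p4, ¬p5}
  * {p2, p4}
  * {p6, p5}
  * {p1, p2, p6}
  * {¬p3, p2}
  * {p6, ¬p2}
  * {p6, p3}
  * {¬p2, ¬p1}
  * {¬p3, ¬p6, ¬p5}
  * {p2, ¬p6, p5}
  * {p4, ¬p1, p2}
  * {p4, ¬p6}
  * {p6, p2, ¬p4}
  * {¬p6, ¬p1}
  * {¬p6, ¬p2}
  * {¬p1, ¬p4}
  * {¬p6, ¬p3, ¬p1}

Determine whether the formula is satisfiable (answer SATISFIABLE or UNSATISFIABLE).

p6 = True:
  propagation gives p1=True; an empty clause results — contradiction.
p6 = False:
  propagation gives p5=True, p4=False, p2=True; an empty clause results — contradiction.
Every branch closes, so no satisfying assignment exists.

UNSATISFIABLE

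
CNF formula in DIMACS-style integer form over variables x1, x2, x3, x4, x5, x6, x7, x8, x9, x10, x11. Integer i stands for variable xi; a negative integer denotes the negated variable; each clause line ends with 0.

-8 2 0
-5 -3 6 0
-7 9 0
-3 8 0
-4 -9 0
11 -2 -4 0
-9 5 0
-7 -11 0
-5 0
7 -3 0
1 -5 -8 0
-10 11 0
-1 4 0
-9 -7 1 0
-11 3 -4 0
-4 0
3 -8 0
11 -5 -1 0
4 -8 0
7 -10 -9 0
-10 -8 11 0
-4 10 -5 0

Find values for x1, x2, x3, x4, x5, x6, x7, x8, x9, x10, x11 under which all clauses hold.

Unit propagation: (~x5) forces x5 = False.
Unit propagation: (~x9) forces x9 = False.
Unit propagation: (~x7) forces x7 = False.
(~x3) is a unit clause, so x3 = False.
Unit propagation: (~x4) forces x4 = False.
Unit propagation: (~x1) forces x1 = False.
The clause (~x8) is unit: x8 must be False.
x10 occurs only negated in the remaining clauses — set x10 = False.
x11 occurs only positively in the remaining clauses — set x11 = True.
x2, x6 are now unconstrained; take x2 = False, x6 = False.

x1=0  x2=0  x3=0  x4=0  x5=0  x6=0  x7=0  x8=0  x9=0  x10=0  x11=1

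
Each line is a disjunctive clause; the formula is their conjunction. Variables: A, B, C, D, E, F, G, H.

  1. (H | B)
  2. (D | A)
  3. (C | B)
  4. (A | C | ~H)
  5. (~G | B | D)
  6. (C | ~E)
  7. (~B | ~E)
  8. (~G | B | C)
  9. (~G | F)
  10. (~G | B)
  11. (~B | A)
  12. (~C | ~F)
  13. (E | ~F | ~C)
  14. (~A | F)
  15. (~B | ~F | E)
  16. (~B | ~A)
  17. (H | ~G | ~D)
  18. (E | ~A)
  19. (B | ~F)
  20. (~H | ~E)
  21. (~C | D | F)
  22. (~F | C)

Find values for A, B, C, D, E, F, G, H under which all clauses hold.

A = False, B = False, C = True, D = True, E = False, F = False, G = False, H = True

G occurs only negated in the remaining clauses — set G = False.
Branch on A: take A = False.
  then D is forced to True.
  then B is forced to False.
  then H is forced to True.
  then C is forced to True.
  then F is forced to False.
  then E is forced to False.
Every clause has at least one true literal under this assignment.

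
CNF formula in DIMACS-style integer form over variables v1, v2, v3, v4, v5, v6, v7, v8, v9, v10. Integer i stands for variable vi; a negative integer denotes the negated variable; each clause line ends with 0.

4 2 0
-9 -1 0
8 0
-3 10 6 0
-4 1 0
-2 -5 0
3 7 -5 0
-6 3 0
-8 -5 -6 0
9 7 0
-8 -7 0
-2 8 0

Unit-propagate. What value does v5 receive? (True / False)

False

Unit clause (v8) sets v8 = True.
In (!v8 || !v7), !v8 is now false; !v7 must hold, so v7 = False.
In (v9 || v7), v7 is now false; v9 must hold, so v9 = True.
(!v1 || !v9): since v9 = True, the clause reduces to (!v1). v1 = False.
(v1 || !v4) with v1 = False leaves only !v4, so v4 = False.
(v4 || v2) with v4 = False leaves only v2, so v2 = True.
(!v5 || !v2) with v2 = True leaves only !v5, so v5 = False.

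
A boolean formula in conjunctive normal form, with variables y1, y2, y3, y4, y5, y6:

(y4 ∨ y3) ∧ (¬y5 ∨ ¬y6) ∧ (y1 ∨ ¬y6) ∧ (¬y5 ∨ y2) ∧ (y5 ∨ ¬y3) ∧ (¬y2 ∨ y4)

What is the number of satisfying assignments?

10

Split on y5, then y2.
  y5=T, y2=T: remaining (y1,y3,y4,y6) ∈ {(F,F,T,F); (F,T,T,F); (T,F,T,F); (T,T,T,F)} — 4.
  y5=T, y2=F: a clause becomes empty — 0.
  y5=F, y2=T: remaining (y1,y3,y4,y6) ∈ {(F,F,T,F); (T,F,T,F); (T,F,T,T)} — 3.
  y5=F, y2=F: remaining (y1,y3,y4,y6) ∈ {(F,F,T,F); (T,F,T,F); (T,F,T,T)} — 3.
Total: 4 + 0 + 3 + 3 = 10.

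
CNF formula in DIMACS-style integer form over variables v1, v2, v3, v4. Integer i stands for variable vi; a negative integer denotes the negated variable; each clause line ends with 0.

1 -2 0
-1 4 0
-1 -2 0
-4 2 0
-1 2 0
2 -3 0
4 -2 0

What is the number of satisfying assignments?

1

Satisfying assignments:
  v1=F v2=F v3=F v4=F
Count: 1.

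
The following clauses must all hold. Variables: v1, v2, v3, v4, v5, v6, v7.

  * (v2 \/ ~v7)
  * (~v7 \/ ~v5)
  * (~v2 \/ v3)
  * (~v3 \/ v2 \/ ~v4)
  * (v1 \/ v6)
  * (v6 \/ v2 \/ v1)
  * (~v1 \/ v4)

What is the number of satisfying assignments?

Split on v2, then v1.
  v2=T, v1=T: v6 free; 3 ways for (v3,v4,v5,v7) × 2^1 = 6.
  v2=T, v1=F: v4 free; 3 ways for (v3,v5,v6,v7) × 2^1 = 6.
  v2=F, v1=T: remaining (v3,v4,v5,v6,v7) ∈ {(F,T,F,F,F); (F,T,F,T,F); (F,T,T,F,F); (F,T,T,T,F)} — 4.
  v2=F, v1=F: v5 free; 3 ways for (v3,v4,v6,v7) × 2^1 = 6.
Total: 6 + 6 + 4 + 6 = 22.

22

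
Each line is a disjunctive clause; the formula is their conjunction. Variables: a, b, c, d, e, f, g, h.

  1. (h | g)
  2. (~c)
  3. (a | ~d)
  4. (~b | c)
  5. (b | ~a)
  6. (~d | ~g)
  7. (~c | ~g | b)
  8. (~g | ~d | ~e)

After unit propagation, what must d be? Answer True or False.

False

Unit clause (~c) sets c = False.
From (~b | c) and c = False: b = False.
From (b | ~a) and b = False: a = False.
(~d | a): since a = False, the clause reduces to (~d). d = False.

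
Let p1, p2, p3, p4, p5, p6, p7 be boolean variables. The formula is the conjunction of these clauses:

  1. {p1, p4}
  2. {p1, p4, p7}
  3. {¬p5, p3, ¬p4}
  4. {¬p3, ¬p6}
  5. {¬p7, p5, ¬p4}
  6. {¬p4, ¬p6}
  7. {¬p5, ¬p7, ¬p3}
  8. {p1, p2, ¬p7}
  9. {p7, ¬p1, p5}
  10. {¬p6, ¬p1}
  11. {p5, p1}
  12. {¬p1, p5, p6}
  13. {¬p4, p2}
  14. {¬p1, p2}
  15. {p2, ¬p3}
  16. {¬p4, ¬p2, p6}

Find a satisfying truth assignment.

Branch on p1: take p1 = True.
  then p6 is forced to False.
  then p5 is forced to True.
  then p2 is forced to True.
  then p4 is forced to False.
The remaining clauses are satisfied by p3 = True, p7 = False.

p1=True, p2=True, p3=True, p4=False, p5=True, p6=False, p7=False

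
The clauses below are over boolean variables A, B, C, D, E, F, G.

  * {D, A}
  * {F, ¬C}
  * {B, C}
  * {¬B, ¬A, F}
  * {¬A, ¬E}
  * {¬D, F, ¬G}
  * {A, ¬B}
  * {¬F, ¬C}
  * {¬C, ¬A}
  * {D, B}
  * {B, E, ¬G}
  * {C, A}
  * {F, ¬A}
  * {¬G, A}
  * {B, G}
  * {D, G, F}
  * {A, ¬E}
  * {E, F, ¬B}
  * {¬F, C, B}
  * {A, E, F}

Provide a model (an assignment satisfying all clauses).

A=True, B=True, C=False, D=False, E=False, F=True, G=True

Set A = True and propagate.
  then E is forced to False.
  then C is forced to False.
  then B is forced to True.
  then F is forced to True.
D, G are now unconstrained; take D = False, G = True.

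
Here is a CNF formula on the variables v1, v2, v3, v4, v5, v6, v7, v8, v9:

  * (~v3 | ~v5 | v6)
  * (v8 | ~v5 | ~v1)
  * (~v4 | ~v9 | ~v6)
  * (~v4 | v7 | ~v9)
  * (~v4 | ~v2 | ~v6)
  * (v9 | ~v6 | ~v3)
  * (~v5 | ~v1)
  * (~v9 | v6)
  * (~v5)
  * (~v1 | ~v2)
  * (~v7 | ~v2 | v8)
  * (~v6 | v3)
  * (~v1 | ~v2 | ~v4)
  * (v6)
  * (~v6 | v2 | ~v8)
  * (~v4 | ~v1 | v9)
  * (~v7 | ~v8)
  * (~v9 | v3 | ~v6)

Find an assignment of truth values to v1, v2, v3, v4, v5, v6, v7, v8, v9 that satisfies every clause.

v1=T, v2=F, v3=T, v4=F, v5=F, v6=T, v7=F, v8=F, v9=T

Check each clause:
  1. (~v3 | ~v5 | v6) — ~v5 is true.
  2. (v8 | ~v5 | ~v1) — ~v5 is true.
  3. (~v6 | ~v9 | ~v4) — ~v4 is true.
  4. (~v9 | v7 | ~v4) — ~v4 is true.
  5. (~v6 | ~v4 | ~v2) — ~v4 is true.
  6. (~v3 | ~v6 | v9) — v9 is true.
  7. (~v5 | ~v1) — ~v5 is true.
  8. (v6 | ~v9) — v6 is true.
  9. (~v5) — ~v5 is true.
  10. (~v2 | ~v1) — ~v2 is true.
  11. (~v2 | v8 | ~v7) — ~v7 is true.
  12. (~v6 | v3) — v3 is true.
  13. (~v1 | ~v2 | ~v4) — ~v4 is true.
  14. (v6) — v6 is true.
  15. (v2 | ~v6 | ~v8) — ~v8 is true.
  16. (~v1 | v9 | ~v4) — v9 is true.
  17. (~v7 | ~v8) — ~v8 is true.
  18. (~v6 | ~v9 | v3) — v3 is true.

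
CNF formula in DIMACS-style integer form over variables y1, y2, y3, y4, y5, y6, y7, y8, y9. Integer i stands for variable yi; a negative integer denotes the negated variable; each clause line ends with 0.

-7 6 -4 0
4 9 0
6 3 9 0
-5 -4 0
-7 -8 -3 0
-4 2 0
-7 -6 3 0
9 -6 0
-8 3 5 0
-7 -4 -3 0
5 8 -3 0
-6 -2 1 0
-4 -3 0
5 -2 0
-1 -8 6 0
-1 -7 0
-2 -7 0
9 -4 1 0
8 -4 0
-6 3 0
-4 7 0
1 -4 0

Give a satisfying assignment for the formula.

y1=False, y2=False, y3=True, y4=False, y5=True, y6=True, y7=False, y8=True, y9=True

Check each clause:
  1. (~y4 | ~y7 | y6) — ~y7 is true.
  2. (y4 | y9) — y9 is true.
  3. (y9 | y3 | y6) — y9 is true.
  4. (~y5 | ~y4) — ~y4 is true.
  5. (~y7 | ~y8 | ~y3) — ~y7 is true.
  6. (y2 | ~y4) — ~y4 is true.
  7. (~y6 | y3 | ~y7) — ~y7 is true.
  8. (~y6 | y9) — y9 is true.
  9. (y5 | ~y8 | y3) — y3 is true.
  10. (~y7 | ~y3 | ~y4) — ~y7 is true.
  11. (y5 | ~y3 | y8) — y8 is true.
  12. (~y2 | y1 | ~y6) — ~y2 is true.
  13. (~y4 | ~y3) — ~y4 is true.
  14. (~y2 | y5) — y5 is true.
  15. (y6 | ~y8 | ~y1) — y6 is true.
  16. (~y7 | ~y1) — ~y7 is true.
  17. (~y2 | ~y7) — ~y7 is true.
  18. (y1 | ~y4 | y9) — y9 is true.
  19. (y8 | ~y4) — y8 is true.
  20. (~y6 | y3) — y3 is true.
  21. (y7 | ~y4) — ~y4 is true.
  22. (y1 | ~y4) — ~y4 is true.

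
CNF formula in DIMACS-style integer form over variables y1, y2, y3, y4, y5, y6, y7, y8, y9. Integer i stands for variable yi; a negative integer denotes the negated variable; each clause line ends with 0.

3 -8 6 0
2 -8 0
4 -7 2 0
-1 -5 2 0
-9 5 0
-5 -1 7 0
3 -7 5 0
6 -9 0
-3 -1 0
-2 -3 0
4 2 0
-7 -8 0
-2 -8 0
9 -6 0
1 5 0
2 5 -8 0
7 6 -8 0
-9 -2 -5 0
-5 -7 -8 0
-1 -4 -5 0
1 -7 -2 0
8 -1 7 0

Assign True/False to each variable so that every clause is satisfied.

y1=F, y2=T, y3=F, y4=T, y5=T, y6=F, y7=F, y8=F, y9=F

Branch on y1: take y1 = False.
  then y5 is forced to True.
The remaining clauses are satisfied by y2 = True, y3 = False, y4 = True, y6 = False, y7 = False, y8 = False, y9 = False.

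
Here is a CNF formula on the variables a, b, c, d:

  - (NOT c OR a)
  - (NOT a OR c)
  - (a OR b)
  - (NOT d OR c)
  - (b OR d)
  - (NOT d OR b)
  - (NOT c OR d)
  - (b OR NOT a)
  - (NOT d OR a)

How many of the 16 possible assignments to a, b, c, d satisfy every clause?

Satisfying assignments:
  a=0 b=1 c=0 d=0
  a=1 b=1 c=1 d=1
Count: 2.

2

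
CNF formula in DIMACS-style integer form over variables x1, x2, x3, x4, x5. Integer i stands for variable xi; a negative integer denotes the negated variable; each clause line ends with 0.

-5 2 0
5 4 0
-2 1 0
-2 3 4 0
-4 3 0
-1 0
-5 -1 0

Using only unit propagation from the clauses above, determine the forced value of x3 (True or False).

True

Unit clause (~x1) sets x1 = False.
(x1 | ~x2) with x1 = False leaves only ~x2, so x2 = False.
(x2 | ~x5): since x2 = False, the clause reduces to (~x5). x5 = False.
In (x4 | x5), x5 is now false; x4 must hold, so x4 = True.
(~x4 | x3) with x4 = True leaves only x3, so x3 = True.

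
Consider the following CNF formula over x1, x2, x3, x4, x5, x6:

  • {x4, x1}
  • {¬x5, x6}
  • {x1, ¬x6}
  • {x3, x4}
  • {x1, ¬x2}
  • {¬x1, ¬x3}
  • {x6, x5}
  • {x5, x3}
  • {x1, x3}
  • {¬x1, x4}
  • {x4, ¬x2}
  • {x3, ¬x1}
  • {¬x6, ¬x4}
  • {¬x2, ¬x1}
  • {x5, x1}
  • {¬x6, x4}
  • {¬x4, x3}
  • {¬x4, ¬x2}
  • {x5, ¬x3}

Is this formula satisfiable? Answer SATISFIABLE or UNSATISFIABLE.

UNSATISFIABLE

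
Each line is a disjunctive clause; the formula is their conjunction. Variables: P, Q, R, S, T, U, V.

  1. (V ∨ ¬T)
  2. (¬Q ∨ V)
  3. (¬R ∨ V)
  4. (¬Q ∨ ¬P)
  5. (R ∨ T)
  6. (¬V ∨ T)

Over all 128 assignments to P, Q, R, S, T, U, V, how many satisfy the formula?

24

Split on V, then T.
  V=T, T=T: R, S, U free; 3 ways for (P,Q) × 2^3 = 24.
  V=T, T=F: a clause becomes empty — 0.
  V=F, T=T: a clause becomes empty — 0.
  V=F, T=F: a clause becomes empty — 0.
Total: 24 + 0 + 0 + 0 = 24.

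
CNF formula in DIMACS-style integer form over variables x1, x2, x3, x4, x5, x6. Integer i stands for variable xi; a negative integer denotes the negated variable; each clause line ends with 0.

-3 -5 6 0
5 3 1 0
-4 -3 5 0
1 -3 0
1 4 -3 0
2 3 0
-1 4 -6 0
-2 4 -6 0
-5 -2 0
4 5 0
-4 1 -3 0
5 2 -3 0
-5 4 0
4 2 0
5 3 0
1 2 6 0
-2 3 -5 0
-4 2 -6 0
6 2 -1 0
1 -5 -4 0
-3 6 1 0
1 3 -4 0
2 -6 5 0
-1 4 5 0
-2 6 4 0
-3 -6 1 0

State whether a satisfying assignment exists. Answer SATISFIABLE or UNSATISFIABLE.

UNSATISFIABLE

x3 = True:
  x4 = True:
    propagation gives x5=True, x6=True, x2=False; an empty clause results — contradiction.
  x4 = False:
    propagation gives x6=False, x5=False; an empty clause results — contradiction.
x3 = False:
  propagation gives x2=True, x5=False; an empty clause results — contradiction.
Every branch closes, so no satisfying assignment exists.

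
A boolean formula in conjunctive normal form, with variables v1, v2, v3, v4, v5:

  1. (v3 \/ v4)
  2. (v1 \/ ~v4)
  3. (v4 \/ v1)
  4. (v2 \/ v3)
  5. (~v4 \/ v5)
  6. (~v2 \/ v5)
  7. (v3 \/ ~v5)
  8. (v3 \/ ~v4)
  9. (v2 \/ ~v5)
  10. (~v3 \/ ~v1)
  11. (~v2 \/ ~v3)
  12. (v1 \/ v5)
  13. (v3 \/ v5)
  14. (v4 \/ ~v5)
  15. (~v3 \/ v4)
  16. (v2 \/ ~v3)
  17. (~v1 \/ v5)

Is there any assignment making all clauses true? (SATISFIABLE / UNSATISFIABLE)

UNSATISFIABLE

v3 = True:
  propagation gives v1=False, v4=False; an empty clause results — contradiction.
v3 = False:
  propagation gives v4=True; an empty clause results — contradiction.
Every branch closes, so no satisfying assignment exists.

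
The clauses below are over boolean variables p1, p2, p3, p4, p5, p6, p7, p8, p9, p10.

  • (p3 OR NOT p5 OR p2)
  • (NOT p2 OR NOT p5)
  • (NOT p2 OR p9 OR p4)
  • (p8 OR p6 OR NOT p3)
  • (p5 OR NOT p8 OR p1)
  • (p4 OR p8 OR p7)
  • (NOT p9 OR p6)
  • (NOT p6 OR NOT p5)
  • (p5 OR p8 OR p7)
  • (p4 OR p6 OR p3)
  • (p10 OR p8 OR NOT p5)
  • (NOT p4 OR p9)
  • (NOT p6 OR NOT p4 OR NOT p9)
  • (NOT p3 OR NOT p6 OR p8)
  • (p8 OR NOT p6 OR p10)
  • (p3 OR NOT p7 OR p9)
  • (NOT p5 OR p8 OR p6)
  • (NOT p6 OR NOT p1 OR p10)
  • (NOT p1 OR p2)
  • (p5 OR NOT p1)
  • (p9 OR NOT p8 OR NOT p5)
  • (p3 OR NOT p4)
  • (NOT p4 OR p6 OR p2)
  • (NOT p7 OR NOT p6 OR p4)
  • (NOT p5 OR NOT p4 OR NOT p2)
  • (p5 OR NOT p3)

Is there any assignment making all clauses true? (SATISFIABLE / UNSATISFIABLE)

p5 = True:
  propagation gives p2=False, p3=True, p6=False, p8=True; an empty clause results — contradiction.
p5 = False:
  propagation gives p1=False, p8=False, p7=True, p3=False; an empty clause results — contradiction.
Every branch closes, so no satisfying assignment exists.

UNSATISFIABLE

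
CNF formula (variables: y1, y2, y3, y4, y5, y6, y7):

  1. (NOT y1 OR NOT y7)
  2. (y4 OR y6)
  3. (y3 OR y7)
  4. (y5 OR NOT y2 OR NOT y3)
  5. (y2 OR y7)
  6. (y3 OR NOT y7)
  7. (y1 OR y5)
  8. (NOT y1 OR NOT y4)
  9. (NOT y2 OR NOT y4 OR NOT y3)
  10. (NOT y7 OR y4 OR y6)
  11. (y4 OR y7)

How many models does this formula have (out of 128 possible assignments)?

Satisfying assignments:
  y1=F y2=F y3=T y4=F y5=T y6=T y7=T
  y1=F y2=F y3=T y4=T y5=T y6=F y7=T
  y1=F y2=F y3=T y4=T y5=T y6=T y7=T
  y1=F y2=T y3=T y4=F y5=T y6=T y7=T
That's 4 in total.

4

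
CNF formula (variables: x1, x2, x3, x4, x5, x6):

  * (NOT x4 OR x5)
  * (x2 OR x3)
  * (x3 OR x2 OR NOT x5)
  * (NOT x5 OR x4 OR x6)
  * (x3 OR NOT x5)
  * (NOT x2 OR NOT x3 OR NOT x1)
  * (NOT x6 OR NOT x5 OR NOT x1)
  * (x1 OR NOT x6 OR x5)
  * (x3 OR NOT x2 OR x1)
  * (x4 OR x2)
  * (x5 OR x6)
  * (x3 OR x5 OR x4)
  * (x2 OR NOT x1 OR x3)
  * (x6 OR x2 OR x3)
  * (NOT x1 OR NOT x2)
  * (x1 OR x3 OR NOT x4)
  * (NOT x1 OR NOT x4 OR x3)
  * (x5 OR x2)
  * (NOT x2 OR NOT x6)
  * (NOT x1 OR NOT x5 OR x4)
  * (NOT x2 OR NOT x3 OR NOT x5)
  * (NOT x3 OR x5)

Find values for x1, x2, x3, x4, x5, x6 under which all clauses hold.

Set x1 = False and propagate.
Branch on x2: take x2 = False.
  then x3 is forced to True.
  then x4 is forced to True.
  then x5 is forced to True.
x6 is now unconstrained; take x6 = False.
Every clause has at least one true literal under this assignment.
Check each clause:
  1. (NOT x4 OR x5) — x5 is true.
  2. (x3 OR x2) — x3 is true.
  3. (x2 OR NOT x5 OR x3) — x3 is true.
  4. (NOT x5 OR x4 OR x6) — x4 is true.
  5. (NOT x5 OR x3) — x3 is true.
  6. (NOT x2 OR NOT x3 OR NOT x1) — NOT x2 is true.
  7. (NOT x6 OR NOT x1 OR NOT x5) — NOT x6 is true.
  8. (NOT x6 OR x1 OR x5) — NOT x6 is true.
  9. (NOT x2 OR x1 OR x3) — x3 is true.
  10. (x4 OR x2) — x4 is true.
  11. (x6 OR x5) — x5 is true.
  12. (x5 OR x3 OR x4) — x3 is true.
  13. (NOT x1 OR x2 OR x3) — x3 is true.
  14. (x6 OR x2 OR x3) — x3 is true.
  15. (NOT x1 OR NOT x2) — NOT x2 is true.
  16. (x3 OR x1 OR NOT x4) — x3 is true.
  17. (NOT x4 OR x3 OR NOT x1) — x3 is true.
  18. (x5 OR x2) — x5 is true.
  19. (NOT x6 OR NOT x2) — NOT x6 is true.
  20. (x4 OR NOT x5 OR NOT x1) — x4 is true.
  21. (NOT x2 OR NOT x3 OR NOT x5) — NOT x2 is true.
  22. (NOT x3 OR x5) — x5 is true.

x1=F  x2=F  x3=T  x4=T  x5=T  x6=F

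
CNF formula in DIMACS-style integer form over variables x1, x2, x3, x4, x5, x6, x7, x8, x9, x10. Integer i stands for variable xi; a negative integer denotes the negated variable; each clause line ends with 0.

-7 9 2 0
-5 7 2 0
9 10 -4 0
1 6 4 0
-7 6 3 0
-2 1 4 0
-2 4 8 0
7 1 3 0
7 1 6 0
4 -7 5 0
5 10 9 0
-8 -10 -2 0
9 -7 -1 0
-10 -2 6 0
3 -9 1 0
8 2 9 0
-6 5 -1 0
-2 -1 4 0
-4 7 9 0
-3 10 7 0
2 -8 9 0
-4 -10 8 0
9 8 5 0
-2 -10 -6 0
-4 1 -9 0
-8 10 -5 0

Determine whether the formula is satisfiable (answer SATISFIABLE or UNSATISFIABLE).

SATISFIABLE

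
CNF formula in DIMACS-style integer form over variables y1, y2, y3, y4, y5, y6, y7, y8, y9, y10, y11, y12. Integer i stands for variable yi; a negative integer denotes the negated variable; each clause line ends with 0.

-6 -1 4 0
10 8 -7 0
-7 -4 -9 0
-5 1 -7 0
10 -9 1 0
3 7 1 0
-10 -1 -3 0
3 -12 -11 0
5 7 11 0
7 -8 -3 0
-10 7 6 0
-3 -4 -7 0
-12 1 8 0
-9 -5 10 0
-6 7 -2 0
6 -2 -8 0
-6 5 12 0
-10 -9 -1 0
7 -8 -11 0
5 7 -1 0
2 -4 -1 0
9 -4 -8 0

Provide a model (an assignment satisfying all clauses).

y1=F, y2=T, y3=F, y4=F, y5=F, y6=F, y7=T, y8=F, y9=F, y10=T, y11=T, y12=F

Try y1 = False.
For the remaining variables, y2 = True, y3 = False, y4 = False, y5 = False, y6 = False, y7 = True, y8 = False, y9 = False, y10 = True, y11 = True, y12 = False works.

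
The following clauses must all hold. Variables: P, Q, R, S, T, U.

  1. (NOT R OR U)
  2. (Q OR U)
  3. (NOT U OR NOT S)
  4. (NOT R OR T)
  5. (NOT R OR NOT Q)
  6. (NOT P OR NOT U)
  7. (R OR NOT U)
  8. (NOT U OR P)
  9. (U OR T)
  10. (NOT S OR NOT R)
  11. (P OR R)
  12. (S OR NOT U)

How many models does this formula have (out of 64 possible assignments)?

2

Satisfying assignments:
  P=1 Q=1 R=0 S=0 T=1 U=0
  P=1 Q=1 R=0 S=1 T=1 U=0
That's 2 in total.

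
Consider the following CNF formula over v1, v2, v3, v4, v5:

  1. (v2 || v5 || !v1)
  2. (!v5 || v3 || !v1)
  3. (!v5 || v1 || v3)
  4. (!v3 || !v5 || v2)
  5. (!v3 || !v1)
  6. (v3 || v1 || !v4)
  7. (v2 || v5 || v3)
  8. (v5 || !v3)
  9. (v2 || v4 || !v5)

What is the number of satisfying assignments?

The models are:
  v1=F v2=T v3=F v4=F v5=F
  v1=F v2=T v3=T v4=F v5=T
  v1=F v2=T v3=T v4=T v5=T
  v1=T v2=T v3=F v4=F v5=F
  v1=T v2=T v3=F v4=T v5=F
That's 5 in total.

5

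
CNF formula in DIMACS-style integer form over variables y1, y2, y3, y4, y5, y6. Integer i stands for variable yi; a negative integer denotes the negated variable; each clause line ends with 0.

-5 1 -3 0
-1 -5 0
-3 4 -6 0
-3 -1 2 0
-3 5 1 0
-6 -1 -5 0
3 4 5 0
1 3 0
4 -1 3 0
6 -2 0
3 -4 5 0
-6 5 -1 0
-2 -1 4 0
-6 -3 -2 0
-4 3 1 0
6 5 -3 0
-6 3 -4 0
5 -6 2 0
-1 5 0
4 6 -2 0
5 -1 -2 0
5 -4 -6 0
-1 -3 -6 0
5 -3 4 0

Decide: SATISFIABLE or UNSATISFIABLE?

UNSATISFIABLE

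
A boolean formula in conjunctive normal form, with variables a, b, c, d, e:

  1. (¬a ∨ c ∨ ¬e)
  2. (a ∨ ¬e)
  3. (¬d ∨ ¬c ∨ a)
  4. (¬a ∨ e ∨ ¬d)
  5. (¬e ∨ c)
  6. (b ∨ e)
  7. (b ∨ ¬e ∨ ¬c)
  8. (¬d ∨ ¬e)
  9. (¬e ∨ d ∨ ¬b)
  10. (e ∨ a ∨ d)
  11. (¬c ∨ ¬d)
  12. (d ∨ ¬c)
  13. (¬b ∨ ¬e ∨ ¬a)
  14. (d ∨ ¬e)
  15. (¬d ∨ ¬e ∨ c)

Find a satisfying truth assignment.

a=False, b=True, c=False, d=True, e=False

Branch on a: take a = False.
  then e is forced to False.
  then b is forced to True.
  then d is forced to True.
  then c is forced to False.
Every clause has at least one true literal under this assignment.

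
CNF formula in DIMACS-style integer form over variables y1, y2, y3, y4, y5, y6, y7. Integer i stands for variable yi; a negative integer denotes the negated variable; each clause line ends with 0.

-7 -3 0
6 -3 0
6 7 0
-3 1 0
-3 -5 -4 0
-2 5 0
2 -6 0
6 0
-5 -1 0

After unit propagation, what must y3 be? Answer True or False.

False

Unit clause (y6) sets y6 = True.
In (¬y6 ∨ y2), ¬y6 is now false; y2 must hold, so y2 = True.
(y5 ∨ ¬y2): since y2 = True, the clause reduces to (y5). y5 = True.
In (¬y5 ∨ ¬y1), ¬y5 is now false; ¬y1 must hold, so y1 = False.
(y1 ∨ ¬y3): since y1 = False, the clause reduces to (¬y3). y3 = False.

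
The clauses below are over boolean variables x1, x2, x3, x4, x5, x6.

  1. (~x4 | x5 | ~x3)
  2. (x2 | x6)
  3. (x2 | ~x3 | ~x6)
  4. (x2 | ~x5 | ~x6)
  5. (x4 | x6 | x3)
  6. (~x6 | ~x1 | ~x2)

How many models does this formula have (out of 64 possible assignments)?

21

Split on x6, then x2.
  x6=1, x2=1: 7 of the 16 assignments to (x1,x3,x4,x5) work.
  x6=1, x2=0: remaining (x1,x3,x4,x5) ∈ {(0,0,0,0); (0,0,1,0); (1,0,0,0); (1,0,1,0)} — 4.
  x6=0, x2=1: x1 free; 5 ways for (x3,x4,x5) × 2^1 = 10.
  x6=0, x2=0: a clause becomes empty — 0.
Total: 7 + 4 + 10 + 0 = 21.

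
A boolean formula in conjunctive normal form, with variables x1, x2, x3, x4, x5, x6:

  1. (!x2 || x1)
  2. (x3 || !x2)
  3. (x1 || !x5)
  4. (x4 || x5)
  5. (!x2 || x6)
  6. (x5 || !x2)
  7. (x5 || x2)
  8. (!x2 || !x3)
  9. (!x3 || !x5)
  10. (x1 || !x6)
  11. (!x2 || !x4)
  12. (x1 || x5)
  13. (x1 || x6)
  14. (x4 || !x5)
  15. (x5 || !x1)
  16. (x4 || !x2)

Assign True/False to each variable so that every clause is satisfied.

Branch on x1: take x1 = True.
  then x5 is forced to True.
  then x3 is forced to False.
  then x2 is forced to False.
  then x4 is forced to True.
x6 is now unconstrained; take x6 = False.
Check each clause:
  1. (x1 || !x2) — x1 is true.
  2. (!x2 || x3) — !x2 is true.
  3. (!x5 || x1) — x1 is true.
  4. (x4 || x5) — x4 is true.
  5. (x6 || !x2) — !x2 is true.
  6. (x5 || !x2) — x5 is true.
  7. (x2 || x5) — x5 is true.
  8. (!x2 || !x3) — !x3 is true.
  9. (!x5 || !x3) — !x3 is true.
  10. (!x6 || x1) — x1 is true.
  11. (!x4 || !x2) — !x2 is true.
  12. (x1 || x5) — x1 is true.
  13. (x1 || x6) — x1 is true.
  14. (!x5 || x4) — x4 is true.
  15. (x5 || !x1) — x5 is true.
  16. (!x2 || x4) — x4 is true.

x1 = True, x2 = False, x3 = False, x4 = True, x5 = True, x6 = False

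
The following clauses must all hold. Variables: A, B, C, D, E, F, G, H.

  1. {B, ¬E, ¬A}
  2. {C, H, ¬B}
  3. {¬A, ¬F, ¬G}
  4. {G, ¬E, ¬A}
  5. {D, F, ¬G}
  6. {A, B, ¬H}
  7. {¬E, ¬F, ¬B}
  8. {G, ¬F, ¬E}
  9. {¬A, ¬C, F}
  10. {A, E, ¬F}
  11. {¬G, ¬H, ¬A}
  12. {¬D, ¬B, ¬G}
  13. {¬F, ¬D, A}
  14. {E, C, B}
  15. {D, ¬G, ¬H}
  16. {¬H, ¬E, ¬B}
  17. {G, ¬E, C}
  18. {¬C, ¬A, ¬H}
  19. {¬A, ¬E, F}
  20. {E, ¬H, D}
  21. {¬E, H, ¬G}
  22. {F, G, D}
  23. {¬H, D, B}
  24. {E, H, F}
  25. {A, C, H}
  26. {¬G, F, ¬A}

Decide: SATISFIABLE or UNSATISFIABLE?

SATISFIABLE

Branch on A: take A = True.
Set B = True and propagate.
Try C = True.
  then F is forced to True.
  then G is forced to False.
  then E is forced to False.
  then H is forced to False.
D is now unconstrained; take D = False.
So A = T, B = T, C = T, D = F, E = F, F = T, G = F, H = F is a satisfying assignment.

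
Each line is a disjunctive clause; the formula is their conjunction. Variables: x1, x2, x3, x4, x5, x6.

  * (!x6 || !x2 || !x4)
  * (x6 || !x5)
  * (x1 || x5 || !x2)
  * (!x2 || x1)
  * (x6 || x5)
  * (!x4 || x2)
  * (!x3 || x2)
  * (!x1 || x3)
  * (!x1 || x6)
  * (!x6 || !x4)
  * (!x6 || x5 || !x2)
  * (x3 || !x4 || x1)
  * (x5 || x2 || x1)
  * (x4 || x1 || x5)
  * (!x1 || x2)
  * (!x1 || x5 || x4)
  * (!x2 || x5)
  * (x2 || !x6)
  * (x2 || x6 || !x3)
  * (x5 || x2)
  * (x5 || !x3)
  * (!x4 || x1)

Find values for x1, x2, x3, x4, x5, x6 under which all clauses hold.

x1=T, x2=T, x3=T, x4=F, x5=T, x6=T

Check each clause:
  1. (!x4 || !x6 || !x2) — !x4 is true.
  2. (!x5 || x6) — x6 is true.
  3. (!x2 || x5 || x1) — x1 is true.
  4. (x1 || !x2) — x1 is true.
  5. (x5 || x6) — x5 is true.
  6. (x2 || !x4) — x2 is true.
  7. (!x3 || x2) — x2 is true.
  8. (x3 || !x1) — x3 is true.
  9. (!x1 || x6) — x6 is true.
  10. (!x6 || !x4) — !x4 is true.
  11. (x5 || !x2 || !x6) — x5 is true.
  12. (x1 || !x4 || x3) — x1 is true.
  13. (x5 || x2 || x1) — x1 is true.
  14. (x5 || x4 || x1) — x1 is true.
  15. (!x1 || x2) — x2 is true.
  16. (x5 || !x1 || x4) — x5 is true.
  17. (x5 || !x2) — x5 is true.
  18. (!x6 || x2) — x2 is true.
  19. (!x3 || x6 || x2) — x2 is true.
  20. (x5 || x2) — x2 is true.
  21. (x5 || !x3) — x5 is true.
  22. (x1 || !x4) — x1 is true.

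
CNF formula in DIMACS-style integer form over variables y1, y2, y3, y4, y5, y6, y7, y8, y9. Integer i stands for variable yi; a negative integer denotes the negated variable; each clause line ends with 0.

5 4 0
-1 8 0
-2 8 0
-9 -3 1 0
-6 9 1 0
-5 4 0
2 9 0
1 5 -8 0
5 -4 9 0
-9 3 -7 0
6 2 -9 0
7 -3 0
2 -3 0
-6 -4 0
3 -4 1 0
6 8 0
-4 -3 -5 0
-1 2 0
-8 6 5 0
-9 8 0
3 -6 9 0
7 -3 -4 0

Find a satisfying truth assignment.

Try y1 = True.
  then y8 is forced to True.
  then y2 is forced to True.
The remaining clauses are satisfied by y3 = False, y4 = True, y5 = True, y6 = False, y7 = False, y9 = True.
Check each clause:
  1. {y4, y5} — y4 is true.
  2. {¬y1, y8} — y8 is true.
  3. {y8, ¬y2} — y8 is true.
  4. {y1, ¬y9, ¬y3} — y1 is true.
  5. {y1, ¬y6, y9} — y9 is true.
  6. {y4, ¬y5} — y4 is true.
  7. {y2, y9} — y9 is true.
  8. {¬y8, y1, y5} — y1 is true.
  9. {y5, y9, ¬y4} — y9 is true.
  10. {¬y9, y3, ¬y7} — ¬y7 is true.
  11. {y2, ¬y9, y6} — y2 is true.
  12. {y7, ¬y3} — ¬y3 is true.
  13. {y2, ¬y3} — y2 is true.
  14. {¬y4, ¬y6} — ¬y6 is true.
  15. {¬y4, y3, y1} — y1 is true.
  16. {y6, y8} — y8 is true.
  17. {¬y4, ¬y5, ¬y3} — ¬y3 is true.
  18. {¬y1, y2} — y2 is true.
  19. {y6, y5, ¬y8} — y5 is true.
  20. {y8, ¬y9} — y8 is true.
  21. {y3, ¬y6, y9} — y9 is true.
  22. {¬y4, y7, ¬y3} — ¬y3 is true.

y1=T  y2=T  y3=F  y4=T  y5=T  y6=F  y7=F  y8=T  y9=T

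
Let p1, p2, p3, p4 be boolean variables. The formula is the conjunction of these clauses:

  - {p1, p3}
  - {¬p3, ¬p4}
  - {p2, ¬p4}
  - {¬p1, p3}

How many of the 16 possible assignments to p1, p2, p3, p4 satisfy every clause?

The models are:
  p1=0 p2=0 p3=1 p4=0
  p1=0 p2=1 p3=1 p4=0
  p1=1 p2=0 p3=1 p4=0
  p1=1 p2=1 p3=1 p4=0
That's 4 in total.

4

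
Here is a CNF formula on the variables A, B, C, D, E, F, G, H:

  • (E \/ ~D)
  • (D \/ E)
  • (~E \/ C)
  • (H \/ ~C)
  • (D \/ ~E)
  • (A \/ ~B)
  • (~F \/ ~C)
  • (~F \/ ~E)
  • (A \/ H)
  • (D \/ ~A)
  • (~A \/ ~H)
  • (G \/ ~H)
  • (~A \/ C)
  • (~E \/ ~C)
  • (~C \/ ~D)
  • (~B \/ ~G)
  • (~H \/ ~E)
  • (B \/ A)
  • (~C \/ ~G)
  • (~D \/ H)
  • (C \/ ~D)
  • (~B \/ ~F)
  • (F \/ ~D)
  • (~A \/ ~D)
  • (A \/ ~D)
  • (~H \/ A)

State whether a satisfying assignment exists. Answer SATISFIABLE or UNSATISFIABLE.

UNSATISFIABLE

D = True:
  propagation gives E=True, C=True; an empty clause results — contradiction.
D = False:
  propagation gives E=True; an empty clause results — contradiction.
Every branch closes, so no satisfying assignment exists.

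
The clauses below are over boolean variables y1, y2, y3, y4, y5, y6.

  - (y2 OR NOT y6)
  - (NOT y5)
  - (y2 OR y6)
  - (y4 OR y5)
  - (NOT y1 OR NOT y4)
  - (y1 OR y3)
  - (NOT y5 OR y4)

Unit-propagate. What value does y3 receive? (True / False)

Unit clause (NOT y5) sets y5 = False.
(y5 OR y4): since y5 = False, the clause reduces to (y4). y4 = True.
(NOT y1 OR NOT y4) with y4 = True leaves only NOT y1, so y1 = False.
(y3 OR y1): since y1 = False, the clause reduces to (y3). y3 = True.

True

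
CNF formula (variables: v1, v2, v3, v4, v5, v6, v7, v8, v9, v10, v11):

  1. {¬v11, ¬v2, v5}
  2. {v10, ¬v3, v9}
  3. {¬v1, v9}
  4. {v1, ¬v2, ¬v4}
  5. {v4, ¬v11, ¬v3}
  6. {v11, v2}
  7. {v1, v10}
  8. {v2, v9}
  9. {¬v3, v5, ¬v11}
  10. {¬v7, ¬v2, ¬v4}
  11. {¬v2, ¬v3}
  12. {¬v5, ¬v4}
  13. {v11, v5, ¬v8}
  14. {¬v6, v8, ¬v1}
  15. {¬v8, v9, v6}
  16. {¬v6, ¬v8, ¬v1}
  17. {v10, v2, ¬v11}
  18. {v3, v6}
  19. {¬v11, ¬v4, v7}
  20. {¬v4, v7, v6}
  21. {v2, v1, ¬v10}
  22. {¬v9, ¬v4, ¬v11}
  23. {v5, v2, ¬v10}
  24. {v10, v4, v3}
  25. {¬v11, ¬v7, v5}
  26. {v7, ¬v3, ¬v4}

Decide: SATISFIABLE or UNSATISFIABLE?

Branch on v1: take v1 = False.
  then v10 is forced to True.
  then v2 is forced to True.
  then v4 is forced to False.
  then v3 is forced to False.
  then v6 is forced to True.
For the remaining variables, v5 = True, v7 = False, v8 = False, v9 = True, v11 = True works.
So v1=0  v2=1  v3=0  v4=0  v5=1  v6=1  v7=0  v8=0  v9=1  v10=1  v11=1 is a satisfying assignment.

SATISFIABLE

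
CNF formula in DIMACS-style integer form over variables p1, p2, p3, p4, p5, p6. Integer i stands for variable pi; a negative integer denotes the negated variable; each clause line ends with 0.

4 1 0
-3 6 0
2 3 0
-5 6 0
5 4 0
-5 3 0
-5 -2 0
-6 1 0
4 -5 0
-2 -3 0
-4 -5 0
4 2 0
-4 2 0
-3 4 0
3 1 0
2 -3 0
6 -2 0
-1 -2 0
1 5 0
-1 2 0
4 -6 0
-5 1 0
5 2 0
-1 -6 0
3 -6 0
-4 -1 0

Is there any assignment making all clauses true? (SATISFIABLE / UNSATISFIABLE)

p2 = True:
  propagation gives p5=False, p4=True, p3=False, p1=True; an empty clause results — contradiction.
p2 = False:
  propagation gives p3=True; an empty clause results — contradiction.
Every branch closes, so no satisfying assignment exists.

UNSATISFIABLE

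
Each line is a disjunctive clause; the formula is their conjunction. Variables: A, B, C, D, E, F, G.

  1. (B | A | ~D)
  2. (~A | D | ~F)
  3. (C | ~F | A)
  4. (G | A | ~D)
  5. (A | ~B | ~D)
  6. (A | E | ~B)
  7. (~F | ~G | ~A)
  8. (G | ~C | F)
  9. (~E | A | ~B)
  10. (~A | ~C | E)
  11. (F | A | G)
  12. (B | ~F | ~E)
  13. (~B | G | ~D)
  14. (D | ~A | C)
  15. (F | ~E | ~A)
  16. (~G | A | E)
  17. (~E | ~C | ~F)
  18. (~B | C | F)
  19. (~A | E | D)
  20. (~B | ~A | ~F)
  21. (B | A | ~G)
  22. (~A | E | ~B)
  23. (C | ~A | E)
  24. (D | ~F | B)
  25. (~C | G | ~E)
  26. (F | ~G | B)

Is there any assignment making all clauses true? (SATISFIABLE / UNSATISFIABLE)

UNSATISFIABLE

A = True:
  F = True:
    propagation gives D=True, G=False, B=False, E=False; an empty clause results — contradiction.
  F = False:
    propagation gives E=False, C=False; an empty clause results — contradiction.
A = False:
  B = True:
    propagation gives D=False, E=True; an empty clause results — contradiction.
  B = False:
    propagation gives D=False, G=False, F=True; an empty clause results — contradiction.
Every branch closes, so no satisfying assignment exists.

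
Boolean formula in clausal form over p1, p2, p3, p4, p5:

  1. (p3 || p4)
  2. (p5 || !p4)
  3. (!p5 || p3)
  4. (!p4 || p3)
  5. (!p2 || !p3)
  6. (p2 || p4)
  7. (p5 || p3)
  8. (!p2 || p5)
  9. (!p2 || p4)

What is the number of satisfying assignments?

2

The models are:
  p1=0 p2=0 p3=1 p4=1 p5=1
  p1=1 p2=0 p3=1 p4=1 p5=1
That's 2 in total.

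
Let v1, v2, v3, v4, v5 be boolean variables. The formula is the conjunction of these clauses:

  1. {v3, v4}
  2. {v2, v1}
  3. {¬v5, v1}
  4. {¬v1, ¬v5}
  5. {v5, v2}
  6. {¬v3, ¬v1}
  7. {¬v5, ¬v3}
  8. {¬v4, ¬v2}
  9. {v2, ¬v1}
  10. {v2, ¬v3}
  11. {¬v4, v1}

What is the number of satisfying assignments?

The models are:
  v1=F v2=T v3=T v4=F v5=F
That's 1 in total.

1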